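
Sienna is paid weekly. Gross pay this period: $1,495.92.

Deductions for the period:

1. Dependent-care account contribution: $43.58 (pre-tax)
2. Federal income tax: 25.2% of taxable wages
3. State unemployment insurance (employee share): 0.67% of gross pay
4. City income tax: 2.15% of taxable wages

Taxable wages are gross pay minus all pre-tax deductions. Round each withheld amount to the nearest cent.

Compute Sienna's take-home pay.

$1,045.10

Dependent-care account contribution: $43.58
Taxable wages = $1,495.92 − $43.58 = $1,452.34
City income tax: $1,452.34 × 0.0215 = $31.23
Federal income tax: $1,452.34 × 0.252 = $365.99
State unemployment insurance (employee share): $1,495.92 × 0.0067 = $10.02
Total deductions = $43.58 + $31.23 + $365.99 + $10.02 = $450.82
Net pay = $1,495.92 − $450.82 = $1,045.10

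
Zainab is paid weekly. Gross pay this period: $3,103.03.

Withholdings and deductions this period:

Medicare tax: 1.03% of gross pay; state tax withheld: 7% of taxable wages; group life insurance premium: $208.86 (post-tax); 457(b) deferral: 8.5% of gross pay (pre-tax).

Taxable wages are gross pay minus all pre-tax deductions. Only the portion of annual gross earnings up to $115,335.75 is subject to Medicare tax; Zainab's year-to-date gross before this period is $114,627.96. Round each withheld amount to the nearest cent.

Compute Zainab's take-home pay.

$2,424.37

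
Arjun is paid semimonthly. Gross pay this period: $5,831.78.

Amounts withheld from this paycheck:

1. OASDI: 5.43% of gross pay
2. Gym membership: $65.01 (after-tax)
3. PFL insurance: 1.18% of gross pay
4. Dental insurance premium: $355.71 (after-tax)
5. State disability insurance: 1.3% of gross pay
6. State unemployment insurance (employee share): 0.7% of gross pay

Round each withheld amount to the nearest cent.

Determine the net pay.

OASDI: $5,831.78 × 0.0543 = $316.67
State unemployment insurance (employee share): $5,831.78 × 0.007 = $40.82
State disability insurance: $5,831.78 × 0.013 = $75.81
PFL insurance: $5,831.78 × 0.0118 = $68.82
Dental insurance premium: $355.71
Gym membership: $65.01
Total deductions = $316.67 + $40.82 + $75.81 + $68.82 + $355.71 + $65.01 = $922.84
Net pay = $5,831.78 − $922.84 = $4,908.94

$4,908.94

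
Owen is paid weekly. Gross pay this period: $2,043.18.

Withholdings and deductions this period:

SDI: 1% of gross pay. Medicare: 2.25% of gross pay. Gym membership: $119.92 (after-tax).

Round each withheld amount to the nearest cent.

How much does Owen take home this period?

$1,856.86

Medicare: $2,043.18 × 0.0225 = $45.97
SDI: $2,043.18 × 0.01 = $20.43
Gym membership: $119.92
Total deductions = $45.97 + $20.43 + $119.92 = $186.32
Net pay = $2,043.18 − $186.32 = $1,856.86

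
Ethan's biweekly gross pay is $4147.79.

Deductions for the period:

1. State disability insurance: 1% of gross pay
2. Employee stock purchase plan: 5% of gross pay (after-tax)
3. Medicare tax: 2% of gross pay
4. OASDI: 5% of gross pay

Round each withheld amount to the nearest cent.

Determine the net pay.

Medicare tax: $4147.79 × 0.02 = $82.96
OASDI: $4147.79 × 0.05 = $207.39
State disability insurance: $4147.79 × 0.01 = $41.48
Employee stock purchase plan: $4147.79 × 0.05 = $207.39
Total deductions = $82.96 + $207.39 + $41.48 + $207.39 = $539.22
Net pay = $4147.79 − $539.22 = $3608.57

$3608.57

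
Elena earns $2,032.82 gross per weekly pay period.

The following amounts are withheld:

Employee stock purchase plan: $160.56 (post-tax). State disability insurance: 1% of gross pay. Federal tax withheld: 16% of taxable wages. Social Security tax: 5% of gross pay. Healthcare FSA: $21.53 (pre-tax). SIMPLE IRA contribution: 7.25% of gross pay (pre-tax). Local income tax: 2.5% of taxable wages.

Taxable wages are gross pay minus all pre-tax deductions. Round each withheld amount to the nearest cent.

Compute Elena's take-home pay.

Healthcare FSA: $21.53
SIMPLE IRA contribution: $2,032.82 × 0.0725 = $147.38
Pre-tax total = $21.53 + $147.38 = $168.91
Taxable wages = $2,032.82 − $168.91 = $1,863.91
Federal tax withheld: $1,863.91 × 0.16 = $298.23
Local income tax: $1,863.91 × 0.025 = $46.60
Social Security tax: $2,032.82 × 0.05 = $101.64
State disability insurance: $2,032.82 × 0.01 = $20.33
Employee stock purchase plan: $160.56
Total deductions = $21.53 + $147.38 + $298.23 + $46.60 + $101.64 + $20.33 + $160.56 = $796.27
Net pay = $2,032.82 − $796.27 = $1,236.55

$1,236.55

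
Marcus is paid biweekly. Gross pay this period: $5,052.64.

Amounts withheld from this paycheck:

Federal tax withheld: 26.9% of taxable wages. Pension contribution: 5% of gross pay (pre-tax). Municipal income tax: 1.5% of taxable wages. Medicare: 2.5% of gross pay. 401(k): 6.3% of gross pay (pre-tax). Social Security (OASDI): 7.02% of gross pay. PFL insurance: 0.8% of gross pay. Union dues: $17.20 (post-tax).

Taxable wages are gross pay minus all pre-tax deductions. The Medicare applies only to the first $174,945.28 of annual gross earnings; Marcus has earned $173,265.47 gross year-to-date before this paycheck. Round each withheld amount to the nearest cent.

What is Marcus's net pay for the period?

$2,754.57

401(k): $5,052.64 × 0.063 = $318.32
Pension contribution: $5,052.64 × 0.05 = $252.63
Pre-tax total = $318.32 + $252.63 = $570.95
Taxable wages = $5,052.64 − $570.95 = $4,481.69
Municipal income tax: $4,481.69 × 0.015 = $67.23
Federal tax withheld: $4,481.69 × 0.269 = $1,205.57
Medicare: only $174,945.28 − $173,265.47 = $1,679.81 of this check is subject → $1,679.81 × 0.025 = $42.00
PFL insurance: $5,052.64 × 0.008 = $40.42
Social Security (OASDI): $5,052.64 × 0.0702 = $354.70
Union dues: $17.20
Total deductions = $318.32 + $252.63 + $67.23 + $1,205.57 + $42.00 + $40.42 + $354.70 + $17.20 = $2,298.07
Net pay = $5,052.64 − $2,298.07 = $2,754.57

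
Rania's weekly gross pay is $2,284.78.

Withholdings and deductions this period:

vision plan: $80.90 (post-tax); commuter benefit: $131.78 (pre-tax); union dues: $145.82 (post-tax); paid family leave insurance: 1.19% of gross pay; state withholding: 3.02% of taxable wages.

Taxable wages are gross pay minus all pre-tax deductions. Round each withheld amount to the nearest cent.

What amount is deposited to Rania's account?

$1,834.07

Commuter benefit: $131.78
Taxable wages = $2,284.78 − $131.78 = $2,153.00
State withholding: $2,153.00 × 0.0302 = $65.02
Paid family leave insurance: $2,284.78 × 0.0119 = $27.19
Vision plan: $80.90
Union dues: $145.82
Total deductions = $131.78 + $65.02 + $27.19 + $80.90 + $145.82 = $450.71
Net pay = $2,284.78 − $450.71 = $1,834.07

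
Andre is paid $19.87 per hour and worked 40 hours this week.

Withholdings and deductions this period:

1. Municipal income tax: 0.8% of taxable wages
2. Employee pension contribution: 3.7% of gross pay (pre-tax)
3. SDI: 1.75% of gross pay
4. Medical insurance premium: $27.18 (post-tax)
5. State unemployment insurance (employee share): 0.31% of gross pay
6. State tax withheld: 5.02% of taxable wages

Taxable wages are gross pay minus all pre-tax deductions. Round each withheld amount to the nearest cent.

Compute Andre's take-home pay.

Gross pay: 40 × $19.87 = $794.80
Employee pension contribution: $794.80 × 0.037 = $29.41
Taxable wages = $794.80 − $29.41 = $765.39
State tax withheld: $765.39 × 0.0502 = $38.42
Municipal income tax: $765.39 × 0.008 = $6.12
State unemployment insurance (employee share): $794.80 × 0.0031 = $2.46
SDI: $794.80 × 0.0175 = $13.91
Medical insurance premium: $27.18
Total deductions = $29.41 + $38.42 + $6.12 + $2.46 + $13.91 + $27.18 = $117.50
Net pay = $794.80 − $117.50 = $677.30

$677.30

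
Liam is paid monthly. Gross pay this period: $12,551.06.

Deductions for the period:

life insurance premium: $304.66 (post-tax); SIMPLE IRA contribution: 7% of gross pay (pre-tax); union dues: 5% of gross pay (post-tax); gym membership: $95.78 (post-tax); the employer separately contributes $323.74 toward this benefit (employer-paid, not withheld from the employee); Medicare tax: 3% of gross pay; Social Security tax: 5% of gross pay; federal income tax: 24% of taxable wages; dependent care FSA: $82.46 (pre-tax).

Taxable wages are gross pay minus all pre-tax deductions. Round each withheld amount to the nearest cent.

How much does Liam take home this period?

$6,776.35

SIMPLE IRA contribution: $12,551.06 × 0.07 = $878.57
Dependent care FSA: $82.46
Pre-tax total = $878.57 + $82.46 = $961.03
Taxable wages = $12,551.06 − $961.03 = $11,590.03
Federal income tax: $11,590.03 × 0.24 = $2,781.61
Medicare tax: $12,551.06 × 0.03 = $376.53
Social Security tax: $12,551.06 × 0.05 = $627.55
Union dues: $12,551.06 × 0.05 = $627.55
Life insurance premium: $304.66
Gym membership: $95.78
(Employer's $323.74 toward gym membership is not withheld from the employee.)
Total deductions = $878.57 + $82.46 + $2,781.61 + $376.53 + $627.55 + $627.55 + $304.66 + $95.78 = $5,774.71
Net pay = $12,551.06 − $5,774.71 = $6,776.35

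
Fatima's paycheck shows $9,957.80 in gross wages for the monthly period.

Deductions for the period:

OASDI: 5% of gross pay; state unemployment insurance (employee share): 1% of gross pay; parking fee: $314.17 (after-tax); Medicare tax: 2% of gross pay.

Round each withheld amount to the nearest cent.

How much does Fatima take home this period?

$8,847.00

State unemployment insurance (employee share): $9,957.80 × 0.01 = $99.58
OASDI: $9,957.80 × 0.05 = $497.89
Medicare tax: $9,957.80 × 0.02 = $199.16
Parking fee: $314.17
Total deductions = $99.58 + $497.89 + $199.16 + $314.17 = $1,110.80
Net pay = $9,957.80 − $1,110.80 = $8,847.00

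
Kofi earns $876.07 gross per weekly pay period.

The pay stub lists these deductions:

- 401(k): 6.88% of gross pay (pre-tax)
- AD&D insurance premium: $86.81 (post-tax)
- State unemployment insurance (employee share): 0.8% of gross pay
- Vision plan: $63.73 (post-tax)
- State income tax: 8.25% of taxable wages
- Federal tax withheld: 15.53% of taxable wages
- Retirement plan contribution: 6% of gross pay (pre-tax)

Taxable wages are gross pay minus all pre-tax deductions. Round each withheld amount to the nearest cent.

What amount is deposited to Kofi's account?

$424.19

401(k): $876.07 × 0.0688 = $60.27
Retirement plan contribution: $876.07 × 0.06 = $52.56
Pre-tax total = $60.27 + $52.56 = $112.83
Taxable wages = $876.07 − $112.83 = $763.24
Federal tax withheld: $763.24 × 0.1553 = $118.53
State income tax: $763.24 × 0.0825 = $62.97
State unemployment insurance (employee share): $876.07 × 0.008 = $7.01
AD&D insurance premium: $86.81
Vision plan: $63.73
Total deductions = $60.27 + $52.56 + $118.53 + $62.97 + $7.01 + $86.81 + $63.73 = $451.88
Net pay = $876.07 − $451.88 = $424.19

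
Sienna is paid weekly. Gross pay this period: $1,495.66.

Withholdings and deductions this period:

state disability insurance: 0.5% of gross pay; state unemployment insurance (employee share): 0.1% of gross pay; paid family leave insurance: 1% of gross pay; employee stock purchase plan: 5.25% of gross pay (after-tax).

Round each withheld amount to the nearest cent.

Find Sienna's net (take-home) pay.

Paid family leave insurance: $1,495.66 × 0.01 = $14.96
State disability insurance: $1,495.66 × 0.005 = $7.48
State unemployment insurance (employee share): $1,495.66 × 0.001 = $1.50
Employee stock purchase plan: $1,495.66 × 0.0525 = $78.52
Total deductions = $14.96 + $7.48 + $1.50 + $78.52 = $102.46
Net pay = $1,495.66 − $102.46 = $1,393.20

$1,393.20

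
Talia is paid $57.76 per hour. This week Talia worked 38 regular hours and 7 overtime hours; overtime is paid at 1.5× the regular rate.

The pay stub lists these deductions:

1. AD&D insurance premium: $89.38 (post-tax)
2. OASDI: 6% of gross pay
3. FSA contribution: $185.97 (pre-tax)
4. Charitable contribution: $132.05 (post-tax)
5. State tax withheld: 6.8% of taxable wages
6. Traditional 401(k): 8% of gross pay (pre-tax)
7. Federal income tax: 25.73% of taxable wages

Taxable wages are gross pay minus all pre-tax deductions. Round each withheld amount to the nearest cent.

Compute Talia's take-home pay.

$1,223.88

Regular pay: 38 × $57.76 = $2,194.88
Overtime pay: 7 × $57.76 × 1.5 = $606.48
Gross pay = $2,194.88 + $606.48 = $2,801.36
FSA contribution: $185.97
Traditional 401(k): $2,801.36 × 0.08 = $224.11
Pre-tax total = $185.97 + $224.11 = $410.08
Taxable wages = $2,801.36 − $410.08 = $2,391.28
State tax withheld: $2,391.28 × 0.068 = $162.61
Federal income tax: $2,391.28 × 0.2573 = $615.28
OASDI: $2,801.36 × 0.06 = $168.08
Charitable contribution: $132.05
AD&D insurance premium: $89.38
Total deductions = $185.97 + $224.11 + $162.61 + $615.28 + $168.08 + $132.05 + $89.38 = $1,577.48
Net pay = $2,801.36 − $1,577.48 = $1,223.88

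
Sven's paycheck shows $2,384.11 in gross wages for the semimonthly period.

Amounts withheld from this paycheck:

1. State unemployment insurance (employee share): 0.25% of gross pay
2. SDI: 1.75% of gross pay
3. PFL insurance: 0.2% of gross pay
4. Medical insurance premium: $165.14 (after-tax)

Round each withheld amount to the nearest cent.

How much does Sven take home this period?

$2,166.52

PFL insurance: $2,384.11 × 0.002 = $4.77
SDI: $2,384.11 × 0.0175 = $41.72
State unemployment insurance (employee share): $2,384.11 × 0.0025 = $5.96
Medical insurance premium: $165.14
Total deductions = $4.77 + $41.72 + $5.96 + $165.14 = $217.59
Net pay = $2,384.11 − $217.59 = $2,166.52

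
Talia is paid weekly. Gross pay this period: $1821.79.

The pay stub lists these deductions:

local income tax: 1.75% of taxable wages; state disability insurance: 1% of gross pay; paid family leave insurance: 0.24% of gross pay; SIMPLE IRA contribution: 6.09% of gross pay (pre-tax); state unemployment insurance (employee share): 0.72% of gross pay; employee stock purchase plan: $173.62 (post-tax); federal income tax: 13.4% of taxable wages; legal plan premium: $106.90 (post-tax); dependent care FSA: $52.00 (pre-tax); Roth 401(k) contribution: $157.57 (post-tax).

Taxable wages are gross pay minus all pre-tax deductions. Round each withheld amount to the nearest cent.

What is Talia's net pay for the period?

$933.73

Dependent care FSA: $52.00
SIMPLE IRA contribution: $1821.79 × 0.0609 = $110.95
Pre-tax total = $52.00 + $110.95 = $162.95
Taxable wages = $1821.79 − $162.95 = $1658.84
Federal income tax: $1658.84 × 0.134 = $222.28
Local income tax: $1658.84 × 0.0175 = $29.03
State unemployment insurance (employee share): $1821.79 × 0.0072 = $13.12
Paid family leave insurance: $1821.79 × 0.0024 = $4.37
State disability insurance: $1821.79 × 0.01 = $18.22
Roth 401(k) contribution: $157.57
Legal plan premium: $106.90
Employee stock purchase plan: $173.62
Total deductions = $52.00 + $110.95 + $222.28 + $29.03 + $13.12 + $4.37 + $18.22 + $157.57 + $106.90 + $173.62 = $888.06
Net pay = $1821.79 − $888.06 = $933.73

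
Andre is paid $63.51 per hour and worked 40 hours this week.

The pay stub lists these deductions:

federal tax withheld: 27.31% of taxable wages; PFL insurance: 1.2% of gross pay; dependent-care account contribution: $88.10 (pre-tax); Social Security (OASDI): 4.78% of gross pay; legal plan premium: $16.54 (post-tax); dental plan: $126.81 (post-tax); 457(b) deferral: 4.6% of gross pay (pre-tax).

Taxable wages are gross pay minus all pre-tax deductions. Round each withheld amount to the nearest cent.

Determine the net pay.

Gross pay: 40 × $63.51 = $2,540.40
Dependent-care account contribution: $88.10
457(b) deferral: $2,540.40 × 0.046 = $116.86
Pre-tax total = $88.10 + $116.86 = $204.96
Taxable wages = $2,540.40 − $204.96 = $2,335.44
Federal tax withheld: $2,335.44 × 0.2731 = $637.81
Social Security (OASDI): $2,540.40 × 0.0478 = $121.43
PFL insurance: $2,540.40 × 0.012 = $30.48
Dental plan: $126.81
Legal plan premium: $16.54
Total deductions = $88.10 + $116.86 + $637.81 + $121.43 + $30.48 + $126.81 + $16.54 = $1,138.03
Net pay = $2,540.40 − $1,138.03 = $1,402.37

$1,402.37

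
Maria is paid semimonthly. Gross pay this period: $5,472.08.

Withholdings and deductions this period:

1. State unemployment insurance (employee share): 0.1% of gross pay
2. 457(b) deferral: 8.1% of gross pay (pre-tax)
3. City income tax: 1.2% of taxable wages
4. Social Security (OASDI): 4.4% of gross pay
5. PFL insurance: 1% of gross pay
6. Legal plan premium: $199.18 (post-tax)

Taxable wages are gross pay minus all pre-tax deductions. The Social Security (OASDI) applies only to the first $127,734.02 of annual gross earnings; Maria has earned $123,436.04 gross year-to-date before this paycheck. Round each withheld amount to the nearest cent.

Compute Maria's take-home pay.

$4,520.01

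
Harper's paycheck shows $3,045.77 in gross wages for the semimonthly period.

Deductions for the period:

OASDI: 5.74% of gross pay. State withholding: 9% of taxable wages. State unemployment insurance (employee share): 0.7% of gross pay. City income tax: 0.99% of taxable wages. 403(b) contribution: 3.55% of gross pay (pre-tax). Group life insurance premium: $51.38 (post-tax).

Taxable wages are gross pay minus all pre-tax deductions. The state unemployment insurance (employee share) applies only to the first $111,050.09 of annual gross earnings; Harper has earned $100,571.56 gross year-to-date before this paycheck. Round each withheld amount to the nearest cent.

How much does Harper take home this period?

403(b) contribution: $3,045.77 × 0.0355 = $108.12
Taxable wages = $3,045.77 − $108.12 = $2,937.65
State withholding: $2,937.65 × 0.09 = $264.39
City income tax: $2,937.65 × 0.0099 = $29.08
OASDI: $3,045.77 × 0.0574 = $174.83
State unemployment insurance (employee share): cap not yet reached, full $3,045.77 is subject → $3,045.77 × 0.007 = $21.32
Group life insurance premium: $51.38
Total deductions = $108.12 + $264.39 + $29.08 + $174.83 + $21.32 + $51.38 = $649.12
Net pay = $3,045.77 − $649.12 = $2,396.65

$2,396.65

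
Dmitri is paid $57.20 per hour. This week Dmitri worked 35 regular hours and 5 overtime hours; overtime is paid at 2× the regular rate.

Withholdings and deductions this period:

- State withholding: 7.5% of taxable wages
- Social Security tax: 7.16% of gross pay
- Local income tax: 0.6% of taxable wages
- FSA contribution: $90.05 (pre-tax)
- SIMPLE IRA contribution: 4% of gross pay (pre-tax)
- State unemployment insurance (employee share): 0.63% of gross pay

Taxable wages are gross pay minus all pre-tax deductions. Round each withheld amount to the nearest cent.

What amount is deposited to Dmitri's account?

Regular pay: 35 × $57.20 = $2002.00
Overtime pay: 5 × $57.20 × 2 = $572.00
Gross pay = $2002.00 + $572.00 = $2574.00
FSA contribution: $90.05
SIMPLE IRA contribution: $2574.00 × 0.04 = $102.96
Pre-tax total = $90.05 + $102.96 = $193.01
Taxable wages = $2574.00 − $193.01 = $2380.99
Local income tax: $2380.99 × 0.006 = $14.29
State withholding: $2380.99 × 0.075 = $178.57
State unemployment insurance (employee share): $2574.00 × 0.0063 = $16.22
Social Security tax: $2574.00 × 0.0716 = $184.30
Total deductions = $90.05 + $102.96 + $14.29 + $178.57 + $16.22 + $184.30 = $586.39
Net pay = $2574.00 − $586.39 = $1987.61

$1987.61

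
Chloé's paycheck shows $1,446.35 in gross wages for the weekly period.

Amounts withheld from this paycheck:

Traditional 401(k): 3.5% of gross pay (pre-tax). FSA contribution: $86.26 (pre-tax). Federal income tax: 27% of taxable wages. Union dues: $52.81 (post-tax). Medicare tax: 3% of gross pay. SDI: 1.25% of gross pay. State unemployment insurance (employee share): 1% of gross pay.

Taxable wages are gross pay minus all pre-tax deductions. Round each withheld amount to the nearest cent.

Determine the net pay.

Traditional 401(k): $1,446.35 × 0.035 = $50.62
FSA contribution: $86.26
Pre-tax total = $50.62 + $86.26 = $136.88
Taxable wages = $1,446.35 − $136.88 = $1,309.47
Federal income tax: $1,309.47 × 0.27 = $353.56
Medicare tax: $1,446.35 × 0.03 = $43.39
SDI: $1,446.35 × 0.0125 = $18.08
State unemployment insurance (employee share): $1,446.35 × 0.01 = $14.46
Union dues: $52.81
Total deductions = $50.62 + $86.26 + $353.56 + $43.39 + $18.08 + $14.46 + $52.81 = $619.18
Net pay = $1,446.35 − $619.18 = $827.17

$827.17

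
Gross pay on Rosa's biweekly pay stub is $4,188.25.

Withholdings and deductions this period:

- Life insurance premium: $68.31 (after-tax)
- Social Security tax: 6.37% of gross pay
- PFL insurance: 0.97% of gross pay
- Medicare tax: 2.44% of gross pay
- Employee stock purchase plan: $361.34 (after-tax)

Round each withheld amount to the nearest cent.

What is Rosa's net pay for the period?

$3,348.99

PFL insurance: $4,188.25 × 0.0097 = $40.63
Social Security tax: $4,188.25 × 0.0637 = $266.79
Medicare tax: $4,188.25 × 0.0244 = $102.19
Life insurance premium: $68.31
Employee stock purchase plan: $361.34
Total deductions = $40.63 + $266.79 + $102.19 + $68.31 + $361.34 = $839.26
Net pay = $4,188.25 − $839.26 = $3,348.99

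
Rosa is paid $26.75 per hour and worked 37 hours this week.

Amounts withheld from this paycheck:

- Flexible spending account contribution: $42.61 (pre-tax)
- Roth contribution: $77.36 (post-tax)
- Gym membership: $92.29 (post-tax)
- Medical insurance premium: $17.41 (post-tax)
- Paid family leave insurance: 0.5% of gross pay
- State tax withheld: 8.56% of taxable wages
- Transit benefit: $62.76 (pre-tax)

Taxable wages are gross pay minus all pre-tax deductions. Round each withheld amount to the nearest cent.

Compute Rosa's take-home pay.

$616.67

Gross pay: 37 × $26.75 = $989.75
Transit benefit: $62.76
Flexible spending account contribution: $42.61
Pre-tax total = $62.76 + $42.61 = $105.37
Taxable wages = $989.75 − $105.37 = $884.38
State tax withheld: $884.38 × 0.0856 = $75.70
Paid family leave insurance: $989.75 × 0.005 = $4.95
Gym membership: $92.29
Medical insurance premium: $17.41
Roth contribution: $77.36
Total deductions = $62.76 + $42.61 + $75.70 + $4.95 + $92.29 + $17.41 + $77.36 = $373.08
Net pay = $989.75 − $373.08 = $616.67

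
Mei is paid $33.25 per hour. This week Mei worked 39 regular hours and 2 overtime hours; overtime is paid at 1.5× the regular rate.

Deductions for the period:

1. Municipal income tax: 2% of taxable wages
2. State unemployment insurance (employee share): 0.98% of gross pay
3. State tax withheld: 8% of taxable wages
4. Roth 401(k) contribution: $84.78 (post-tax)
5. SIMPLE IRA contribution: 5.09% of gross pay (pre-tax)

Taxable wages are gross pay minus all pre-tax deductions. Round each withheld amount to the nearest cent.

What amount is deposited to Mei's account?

Regular pay: 39 × $33.25 = $1,296.75
Overtime pay: 2 × $33.25 × 1.5 = $99.75
Gross pay = $1,296.75 + $99.75 = $1,396.50
SIMPLE IRA contribution: $1,396.50 × 0.0509 = $71.08
Taxable wages = $1,396.50 − $71.08 = $1,325.42
Municipal income tax: $1,325.42 × 0.02 = $26.51
State tax withheld: $1,325.42 × 0.08 = $106.03
State unemployment insurance (employee share): $1,396.50 × 0.0098 = $13.69
Roth 401(k) contribution: $84.78
Total deductions = $71.08 + $26.51 + $106.03 + $13.69 + $84.78 = $302.09
Net pay = $1,396.50 − $302.09 = $1,094.41

$1,094.41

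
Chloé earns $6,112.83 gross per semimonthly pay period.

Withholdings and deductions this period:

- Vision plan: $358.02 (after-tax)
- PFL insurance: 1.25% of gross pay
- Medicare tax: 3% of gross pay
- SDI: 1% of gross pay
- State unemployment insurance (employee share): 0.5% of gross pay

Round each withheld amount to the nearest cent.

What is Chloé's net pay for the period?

SDI: $6,112.83 × 0.01 = $61.13
Medicare tax: $6,112.83 × 0.03 = $183.38
State unemployment insurance (employee share): $6,112.83 × 0.005 = $30.56
PFL insurance: $6,112.83 × 0.0125 = $76.41
Vision plan: $358.02
Total deductions = $61.13 + $183.38 + $30.56 + $76.41 + $358.02 = $709.50
Net pay = $6,112.83 − $709.50 = $5,403.33

$5,403.33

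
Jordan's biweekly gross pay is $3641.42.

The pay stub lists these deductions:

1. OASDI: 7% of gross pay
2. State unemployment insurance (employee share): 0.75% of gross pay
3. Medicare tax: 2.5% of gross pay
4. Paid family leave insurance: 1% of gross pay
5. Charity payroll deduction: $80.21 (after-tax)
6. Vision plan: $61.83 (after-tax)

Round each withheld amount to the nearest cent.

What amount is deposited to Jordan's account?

State unemployment insurance (employee share): $3641.42 × 0.0075 = $27.31
OASDI: $3641.42 × 0.07 = $254.90
Medicare tax: $3641.42 × 0.025 = $91.04
Paid family leave insurance: $3641.42 × 0.01 = $36.41
Vision plan: $61.83
Charity payroll deduction: $80.21
Total deductions = $27.31 + $254.90 + $91.04 + $36.41 + $61.83 + $80.21 = $551.70
Net pay = $3641.42 − $551.70 = $3089.72

$3089.72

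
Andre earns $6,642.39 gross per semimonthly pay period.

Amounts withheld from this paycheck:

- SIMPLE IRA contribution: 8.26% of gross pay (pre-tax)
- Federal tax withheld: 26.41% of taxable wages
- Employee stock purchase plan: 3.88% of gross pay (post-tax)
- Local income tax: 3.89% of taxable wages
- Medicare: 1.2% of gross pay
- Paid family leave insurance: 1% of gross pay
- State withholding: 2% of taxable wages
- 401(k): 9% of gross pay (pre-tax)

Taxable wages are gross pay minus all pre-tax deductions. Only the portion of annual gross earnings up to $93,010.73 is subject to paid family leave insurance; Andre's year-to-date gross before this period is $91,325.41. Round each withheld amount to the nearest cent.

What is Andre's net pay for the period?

$3,366.45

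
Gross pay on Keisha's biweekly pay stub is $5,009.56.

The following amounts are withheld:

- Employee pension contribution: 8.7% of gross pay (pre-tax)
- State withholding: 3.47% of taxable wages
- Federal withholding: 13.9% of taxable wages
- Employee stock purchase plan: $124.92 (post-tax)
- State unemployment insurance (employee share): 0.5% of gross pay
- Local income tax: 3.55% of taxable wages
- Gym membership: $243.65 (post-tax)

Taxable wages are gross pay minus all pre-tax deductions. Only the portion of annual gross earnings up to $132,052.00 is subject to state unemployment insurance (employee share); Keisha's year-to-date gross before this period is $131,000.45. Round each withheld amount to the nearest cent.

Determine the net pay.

Employee pension contribution: $5,009.56 × 0.087 = $435.83
Taxable wages = $5,009.56 − $435.83 = $4,573.73
Federal withholding: $4,573.73 × 0.139 = $635.75
Local income tax: $4,573.73 × 0.0355 = $162.37
State withholding: $4,573.73 × 0.0347 = $158.71
State unemployment insurance (employee share): only $132,052.00 − $131,000.45 = $1,051.55 of this check is subject → $1,051.55 × 0.005 = $5.26
Gym membership: $243.65
Employee stock purchase plan: $124.92
Total deductions = $435.83 + $635.75 + $162.37 + $158.71 + $5.26 + $243.65 + $124.92 = $1,766.49
Net pay = $5,009.56 − $1,766.49 = $3,243.07

$3,243.07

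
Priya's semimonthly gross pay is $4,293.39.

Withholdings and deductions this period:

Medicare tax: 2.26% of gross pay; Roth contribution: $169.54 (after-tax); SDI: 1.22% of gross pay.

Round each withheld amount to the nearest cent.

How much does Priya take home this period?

SDI: $4,293.39 × 0.0122 = $52.38
Medicare tax: $4,293.39 × 0.0226 = $97.03
Roth contribution: $169.54
Total deductions = $52.38 + $97.03 + $169.54 = $318.95
Net pay = $4,293.39 − $318.95 = $3,974.44

$3,974.44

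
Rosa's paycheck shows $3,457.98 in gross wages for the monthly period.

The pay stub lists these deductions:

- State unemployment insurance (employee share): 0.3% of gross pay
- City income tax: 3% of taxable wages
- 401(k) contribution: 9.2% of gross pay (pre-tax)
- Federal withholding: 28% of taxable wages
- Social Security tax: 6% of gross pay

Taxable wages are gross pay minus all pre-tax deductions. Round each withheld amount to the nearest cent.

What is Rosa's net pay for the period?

401(k) contribution: $3,457.98 × 0.092 = $318.13
Taxable wages = $3,457.98 − $318.13 = $3,139.85
City income tax: $3,139.85 × 0.03 = $94.20
Federal withholding: $3,139.85 × 0.28 = $879.16
State unemployment insurance (employee share): $3,457.98 × 0.003 = $10.37
Social Security tax: $3,457.98 × 0.06 = $207.48
Total deductions = $318.13 + $94.20 + $879.16 + $10.37 + $207.48 = $1,509.34
Net pay = $3,457.98 − $1,509.34 = $1,948.64

$1,948.64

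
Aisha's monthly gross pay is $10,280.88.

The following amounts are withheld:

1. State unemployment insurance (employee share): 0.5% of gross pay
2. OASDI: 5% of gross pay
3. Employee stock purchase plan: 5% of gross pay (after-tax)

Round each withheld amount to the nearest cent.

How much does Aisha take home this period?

$9,201.40

State unemployment insurance (employee share): $10,280.88 × 0.005 = $51.40
OASDI: $10,280.88 × 0.05 = $514.04
Employee stock purchase plan: $10,280.88 × 0.05 = $514.04
Total deductions = $51.40 + $514.04 + $514.04 = $1,079.48
Net pay = $10,280.88 − $1,079.48 = $9,201.40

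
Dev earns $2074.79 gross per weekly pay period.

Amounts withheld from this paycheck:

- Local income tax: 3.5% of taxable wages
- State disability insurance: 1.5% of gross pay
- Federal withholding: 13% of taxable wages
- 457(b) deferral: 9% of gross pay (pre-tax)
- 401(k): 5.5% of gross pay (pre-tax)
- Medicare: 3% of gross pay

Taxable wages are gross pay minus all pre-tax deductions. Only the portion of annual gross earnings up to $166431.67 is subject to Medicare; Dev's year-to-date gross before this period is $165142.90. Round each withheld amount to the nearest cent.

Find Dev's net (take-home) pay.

457(b) deferral: $2074.79 × 0.09 = $186.73
401(k): $2074.79 × 0.055 = $114.11
Pre-tax total = $186.73 + $114.11 = $300.84
Taxable wages = $2074.79 − $300.84 = $1773.95
Local income tax: $1773.95 × 0.035 = $62.09
Federal withholding: $1773.95 × 0.13 = $230.61
Medicare: only $166431.67 − $165142.90 = $1288.77 of this check is subject → $1288.77 × 0.03 = $38.66
State disability insurance: $2074.79 × 0.015 = $31.12
Total deductions = $186.73 + $114.11 + $62.09 + $230.61 + $38.66 + $31.12 = $663.32
Net pay = $2074.79 − $663.32 = $1411.47

$1411.47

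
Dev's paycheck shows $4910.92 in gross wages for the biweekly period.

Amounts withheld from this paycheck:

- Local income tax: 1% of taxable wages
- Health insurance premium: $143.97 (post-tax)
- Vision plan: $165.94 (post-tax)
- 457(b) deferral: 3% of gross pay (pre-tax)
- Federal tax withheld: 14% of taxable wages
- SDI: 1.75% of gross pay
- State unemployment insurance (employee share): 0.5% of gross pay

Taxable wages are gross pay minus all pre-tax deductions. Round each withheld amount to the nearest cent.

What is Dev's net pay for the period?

$3628.65

457(b) deferral: $4910.92 × 0.03 = $147.33
Taxable wages = $4910.92 − $147.33 = $4763.59
Federal tax withheld: $4763.59 × 0.14 = $666.90
Local income tax: $4763.59 × 0.01 = $47.64
State unemployment insurance (employee share): $4910.92 × 0.005 = $24.55
SDI: $4910.92 × 0.0175 = $85.94
Vision plan: $165.94
Health insurance premium: $143.97
Total deductions = $147.33 + $666.90 + $47.64 + $24.55 + $85.94 + $165.94 + $143.97 = $1282.27
Net pay = $4910.92 − $1282.27 = $3628.65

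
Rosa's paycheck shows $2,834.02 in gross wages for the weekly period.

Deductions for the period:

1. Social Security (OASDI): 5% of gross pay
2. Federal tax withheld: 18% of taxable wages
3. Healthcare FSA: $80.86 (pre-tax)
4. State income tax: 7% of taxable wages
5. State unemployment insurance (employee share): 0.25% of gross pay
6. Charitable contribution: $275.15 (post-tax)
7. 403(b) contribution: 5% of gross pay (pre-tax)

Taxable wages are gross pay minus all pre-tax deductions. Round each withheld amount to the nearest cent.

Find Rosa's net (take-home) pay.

403(b) contribution: $2,834.02 × 0.05 = $141.70
Healthcare FSA: $80.86
Pre-tax total = $141.70 + $80.86 = $222.56
Taxable wages = $2,834.02 − $222.56 = $2,611.46
State income tax: $2,611.46 × 0.07 = $182.80
Federal tax withheld: $2,611.46 × 0.18 = $470.06
State unemployment insurance (employee share): $2,834.02 × 0.0025 = $7.09
Social Security (OASDI): $2,834.02 × 0.05 = $141.70
Charitable contribution: $275.15
Total deductions = $141.70 + $80.86 + $182.80 + $470.06 + $7.09 + $141.70 + $275.15 = $1,299.36
Net pay = $2,834.02 − $1,299.36 = $1,534.66

$1,534.66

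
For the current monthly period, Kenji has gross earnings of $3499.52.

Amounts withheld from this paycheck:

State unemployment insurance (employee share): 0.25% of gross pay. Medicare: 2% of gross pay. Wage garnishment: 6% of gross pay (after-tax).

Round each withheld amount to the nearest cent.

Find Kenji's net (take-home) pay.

$3210.81

State unemployment insurance (employee share): $3499.52 × 0.0025 = $8.75
Medicare: $3499.52 × 0.02 = $69.99
Wage garnishment: $3499.52 × 0.06 = $209.97
Total deductions = $8.75 + $69.99 + $209.97 = $288.71
Net pay = $3499.52 − $288.71 = $3210.81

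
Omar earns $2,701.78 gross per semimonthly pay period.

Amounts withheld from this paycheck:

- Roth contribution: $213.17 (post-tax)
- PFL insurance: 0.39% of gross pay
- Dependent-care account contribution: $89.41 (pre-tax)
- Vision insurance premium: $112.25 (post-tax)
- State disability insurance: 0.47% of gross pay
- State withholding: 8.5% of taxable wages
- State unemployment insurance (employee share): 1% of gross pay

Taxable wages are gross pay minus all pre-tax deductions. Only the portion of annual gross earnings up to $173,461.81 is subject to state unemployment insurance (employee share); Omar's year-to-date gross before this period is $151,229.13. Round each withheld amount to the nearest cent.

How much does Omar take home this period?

Dependent-care account contribution: $89.41
Taxable wages = $2,701.78 − $89.41 = $2,612.37
State withholding: $2,612.37 × 0.085 = $222.05
State unemployment insurance (employee share): cap not yet reached, full $2,701.78 is subject → $2,701.78 × 0.01 = $27.02
State disability insurance: $2,701.78 × 0.0047 = $12.70
PFL insurance: $2,701.78 × 0.0039 = $10.54
Vision insurance premium: $112.25
Roth contribution: $213.17
Total deductions = $89.41 + $222.05 + $27.02 + $12.70 + $10.54 + $112.25 + $213.17 = $687.14
Net pay = $2,701.78 − $687.14 = $2,014.64

$2,014.64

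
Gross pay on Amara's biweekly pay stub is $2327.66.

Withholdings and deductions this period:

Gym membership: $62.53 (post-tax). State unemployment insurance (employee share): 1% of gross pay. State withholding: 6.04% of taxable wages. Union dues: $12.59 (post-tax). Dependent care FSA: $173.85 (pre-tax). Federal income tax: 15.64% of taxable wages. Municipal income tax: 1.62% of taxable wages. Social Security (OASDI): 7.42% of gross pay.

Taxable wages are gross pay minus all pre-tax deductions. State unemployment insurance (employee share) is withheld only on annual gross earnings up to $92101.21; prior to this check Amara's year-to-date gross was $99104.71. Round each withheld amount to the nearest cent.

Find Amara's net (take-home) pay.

Dependent care FSA: $173.85
Taxable wages = $2327.66 − $173.85 = $2153.81
Federal income tax: $2153.81 × 0.1564 = $336.86
State withholding: $2153.81 × 0.0604 = $130.09
Municipal income tax: $2153.81 × 0.0162 = $34.89
State unemployment insurance (employee share): annual cap $92101.21 already reached (YTD $99104.71), so $0.00
Social Security (OASDI): $2327.66 × 0.0742 = $172.71
Union dues: $12.59
Gym membership: $62.53
Total deductions = $173.85 + $336.86 + $130.09 + $34.89 + $0.00 + $172.71 + $12.59 + $62.53 = $923.52
Net pay = $2327.66 − $923.52 = $1404.14

$1404.14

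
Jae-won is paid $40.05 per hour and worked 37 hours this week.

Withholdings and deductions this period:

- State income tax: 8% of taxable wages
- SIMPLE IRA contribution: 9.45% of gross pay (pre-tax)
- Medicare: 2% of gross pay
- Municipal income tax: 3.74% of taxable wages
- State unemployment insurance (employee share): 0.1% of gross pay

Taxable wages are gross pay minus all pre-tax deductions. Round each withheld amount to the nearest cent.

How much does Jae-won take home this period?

Gross pay: 37 × $40.05 = $1,481.85
SIMPLE IRA contribution: $1,481.85 × 0.0945 = $140.03
Taxable wages = $1,481.85 − $140.03 = $1,341.82
State income tax: $1,341.82 × 0.08 = $107.35
Municipal income tax: $1,341.82 × 0.0374 = $50.18
Medicare: $1,481.85 × 0.02 = $29.64
State unemployment insurance (employee share): $1,481.85 × 0.001 = $1.48
Total deductions = $140.03 + $107.35 + $50.18 + $29.64 + $1.48 = $328.68
Net pay = $1,481.85 − $328.68 = $1,153.17

$1,153.17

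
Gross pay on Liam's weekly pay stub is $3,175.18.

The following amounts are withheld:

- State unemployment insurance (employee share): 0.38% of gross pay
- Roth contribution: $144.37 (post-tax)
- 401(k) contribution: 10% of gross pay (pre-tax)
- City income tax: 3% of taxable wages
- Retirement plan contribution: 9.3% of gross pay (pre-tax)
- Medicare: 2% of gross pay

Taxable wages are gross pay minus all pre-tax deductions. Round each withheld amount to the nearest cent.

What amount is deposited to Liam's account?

$2,265.56

401(k) contribution: $3,175.18 × 0.1 = $317.52
Retirement plan contribution: $3,175.18 × 0.093 = $295.29
Pre-tax total = $317.52 + $295.29 = $612.81
Taxable wages = $3,175.18 − $612.81 = $2,562.37
City income tax: $2,562.37 × 0.03 = $76.87
Medicare: $3,175.18 × 0.02 = $63.50
State unemployment insurance (employee share): $3,175.18 × 0.0038 = $12.07
Roth contribution: $144.37
Total deductions = $317.52 + $295.29 + $76.87 + $63.50 + $12.07 + $144.37 = $909.62
Net pay = $3,175.18 − $909.62 = $2,265.56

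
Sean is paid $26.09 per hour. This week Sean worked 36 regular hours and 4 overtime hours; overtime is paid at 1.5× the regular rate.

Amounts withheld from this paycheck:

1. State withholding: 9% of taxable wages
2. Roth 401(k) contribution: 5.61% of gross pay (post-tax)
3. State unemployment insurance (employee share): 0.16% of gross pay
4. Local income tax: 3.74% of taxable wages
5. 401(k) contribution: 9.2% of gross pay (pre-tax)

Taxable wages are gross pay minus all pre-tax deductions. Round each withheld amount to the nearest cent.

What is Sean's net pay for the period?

Regular pay: 36 × $26.09 = $939.24
Overtime pay: 4 × $26.09 × 1.5 = $156.54
Gross pay = $939.24 + $156.54 = $1095.78
401(k) contribution: $1095.78 × 0.092 = $100.81
Taxable wages = $1095.78 − $100.81 = $994.97
State withholding: $994.97 × 0.09 = $89.55
Local income tax: $994.97 × 0.0374 = $37.21
State unemployment insurance (employee share): $1095.78 × 0.0016 = $1.75
Roth 401(k) contribution: $1095.78 × 0.0561 = $61.47
Total deductions = $100.81 + $89.55 + $37.21 + $1.75 + $61.47 = $290.79
Net pay = $1095.78 − $290.79 = $804.99

$804.99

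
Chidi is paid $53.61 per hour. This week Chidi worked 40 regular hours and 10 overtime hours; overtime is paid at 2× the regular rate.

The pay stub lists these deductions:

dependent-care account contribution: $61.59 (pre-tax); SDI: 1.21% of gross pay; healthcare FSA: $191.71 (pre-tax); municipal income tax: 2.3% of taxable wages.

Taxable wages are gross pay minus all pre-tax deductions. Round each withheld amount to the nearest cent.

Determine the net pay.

$2,856.22

Regular pay: 40 × $53.61 = $2,144.40
Overtime pay: 10 × $53.61 × 2 = $1,072.20
Gross pay = $2,144.40 + $1,072.20 = $3,216.60
Dependent-care account contribution: $61.59
Healthcare FSA: $191.71
Pre-tax total = $61.59 + $191.71 = $253.30
Taxable wages = $3,216.60 − $253.30 = $2,963.30
Municipal income tax: $2,963.30 × 0.023 = $68.16
SDI: $3,216.60 × 0.0121 = $38.92
Total deductions = $61.59 + $191.71 + $68.16 + $38.92 = $360.38
Net pay = $3,216.60 − $360.38 = $2,856.22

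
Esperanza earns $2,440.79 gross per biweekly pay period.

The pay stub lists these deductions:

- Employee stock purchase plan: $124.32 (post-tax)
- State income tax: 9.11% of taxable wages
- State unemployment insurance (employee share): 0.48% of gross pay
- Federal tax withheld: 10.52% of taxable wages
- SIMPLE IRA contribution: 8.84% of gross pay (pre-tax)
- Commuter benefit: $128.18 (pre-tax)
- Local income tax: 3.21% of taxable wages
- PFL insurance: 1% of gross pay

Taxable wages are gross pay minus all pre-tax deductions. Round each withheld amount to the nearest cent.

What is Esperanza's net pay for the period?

$1,457.47

SIMPLE IRA contribution: $2,440.79 × 0.0884 = $215.77
Commuter benefit: $128.18
Pre-tax total = $215.77 + $128.18 = $343.95
Taxable wages = $2,440.79 − $343.95 = $2,096.84
Local income tax: $2,096.84 × 0.0321 = $67.31
Federal tax withheld: $2,096.84 × 0.1052 = $220.59
State income tax: $2,096.84 × 0.0911 = $191.02
State unemployment insurance (employee share): $2,440.79 × 0.0048 = $11.72
PFL insurance: $2,440.79 × 0.01 = $24.41
Employee stock purchase plan: $124.32
Total deductions = $215.77 + $128.18 + $67.31 + $220.59 + $191.02 + $11.72 + $24.41 + $124.32 = $983.32
Net pay = $2,440.79 − $983.32 = $1,457.47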